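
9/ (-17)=-9/17 = -0.53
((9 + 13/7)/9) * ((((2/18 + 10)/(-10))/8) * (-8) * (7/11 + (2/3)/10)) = 57304/66825 = 0.86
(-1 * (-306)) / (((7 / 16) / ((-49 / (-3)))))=11424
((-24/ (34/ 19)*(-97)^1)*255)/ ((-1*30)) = -11058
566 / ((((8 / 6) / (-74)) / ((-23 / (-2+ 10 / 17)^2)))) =69600737/192 = 362503.84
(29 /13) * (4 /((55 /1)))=116/715 = 0.16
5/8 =0.62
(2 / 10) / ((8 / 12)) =3/10 = 0.30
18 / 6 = 3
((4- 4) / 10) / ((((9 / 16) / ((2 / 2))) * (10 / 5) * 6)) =0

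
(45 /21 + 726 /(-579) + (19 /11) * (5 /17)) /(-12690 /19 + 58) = -1676427/731889389 = 0.00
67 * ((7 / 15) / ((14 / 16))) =536/15 = 35.73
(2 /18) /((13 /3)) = 1/39 = 0.03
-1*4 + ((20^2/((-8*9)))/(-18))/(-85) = -5513/1377 = -4.00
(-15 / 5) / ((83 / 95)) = -285/83 = -3.43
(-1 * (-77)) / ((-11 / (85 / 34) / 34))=-595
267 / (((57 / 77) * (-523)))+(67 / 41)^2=33087300/16704097 = 1.98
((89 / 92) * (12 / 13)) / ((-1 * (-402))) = 89/40066 = 0.00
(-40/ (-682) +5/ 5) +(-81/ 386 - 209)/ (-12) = 29209607/1579512 = 18.49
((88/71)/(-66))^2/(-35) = -16/1587915 = 0.00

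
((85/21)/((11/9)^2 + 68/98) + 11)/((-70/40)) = -7.34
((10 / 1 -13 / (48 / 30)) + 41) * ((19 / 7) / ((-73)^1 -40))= -1.03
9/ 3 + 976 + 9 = 988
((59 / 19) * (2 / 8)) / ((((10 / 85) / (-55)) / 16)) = -110330/19 = -5806.84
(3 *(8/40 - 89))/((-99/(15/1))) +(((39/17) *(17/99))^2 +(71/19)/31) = 26066944/641421 = 40.64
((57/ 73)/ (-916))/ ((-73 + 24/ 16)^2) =-57/341845933 = 0.00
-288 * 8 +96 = -2208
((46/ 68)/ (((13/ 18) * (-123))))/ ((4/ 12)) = -207/9061 = -0.02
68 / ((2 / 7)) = 238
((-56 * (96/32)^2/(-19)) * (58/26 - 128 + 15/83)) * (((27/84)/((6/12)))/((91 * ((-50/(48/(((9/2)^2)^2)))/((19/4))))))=1156352/4418505 = 0.26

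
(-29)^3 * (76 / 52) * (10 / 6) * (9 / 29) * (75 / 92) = -17976375/1196 = -15030.41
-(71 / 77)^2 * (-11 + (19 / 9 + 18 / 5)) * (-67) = -301.28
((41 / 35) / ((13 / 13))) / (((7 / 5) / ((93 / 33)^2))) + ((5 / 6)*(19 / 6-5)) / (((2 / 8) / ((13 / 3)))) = -3175408/160083 = -19.84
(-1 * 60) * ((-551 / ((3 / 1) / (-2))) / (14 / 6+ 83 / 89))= -735585/109 = -6748.49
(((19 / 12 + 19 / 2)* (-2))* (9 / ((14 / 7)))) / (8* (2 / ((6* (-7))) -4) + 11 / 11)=8379/2636 = 3.18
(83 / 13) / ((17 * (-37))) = -83/8177 = -0.01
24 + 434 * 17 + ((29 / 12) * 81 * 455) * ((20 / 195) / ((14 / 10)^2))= 84439/7 = 12062.71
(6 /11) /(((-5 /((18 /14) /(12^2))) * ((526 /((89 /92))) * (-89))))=3/149047360 = 0.00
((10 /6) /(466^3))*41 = 205/303584088 = 0.00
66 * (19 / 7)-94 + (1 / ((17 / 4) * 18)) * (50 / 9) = 821392/9639 = 85.22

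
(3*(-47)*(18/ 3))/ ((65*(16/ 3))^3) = -11421/562432000 = 0.00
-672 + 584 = -88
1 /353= 1/353 = 0.00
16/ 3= 5.33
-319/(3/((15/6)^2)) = -7975/12 = -664.58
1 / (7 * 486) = 1/3402 = 0.00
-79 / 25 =-3.16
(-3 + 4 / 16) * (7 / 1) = -77/4 = -19.25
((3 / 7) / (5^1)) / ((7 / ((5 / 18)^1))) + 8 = 2353/294 = 8.00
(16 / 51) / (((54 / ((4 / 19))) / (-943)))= -30176/26163 = -1.15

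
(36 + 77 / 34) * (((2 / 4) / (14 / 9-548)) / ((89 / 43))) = -503487/29763736 = -0.02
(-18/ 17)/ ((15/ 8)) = -48/85 = -0.56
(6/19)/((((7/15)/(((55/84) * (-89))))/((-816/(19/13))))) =389446200/17689 = 22016.29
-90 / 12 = -15/2 = -7.50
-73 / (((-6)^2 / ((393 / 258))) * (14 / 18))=-9563/2408 = -3.97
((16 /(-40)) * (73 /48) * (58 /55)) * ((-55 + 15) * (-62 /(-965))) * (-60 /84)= -262508/222915 = -1.18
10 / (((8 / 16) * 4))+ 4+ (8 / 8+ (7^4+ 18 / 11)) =26539/11 = 2412.64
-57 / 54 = -19/18 = -1.06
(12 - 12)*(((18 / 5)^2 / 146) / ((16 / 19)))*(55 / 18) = 0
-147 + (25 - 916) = -1038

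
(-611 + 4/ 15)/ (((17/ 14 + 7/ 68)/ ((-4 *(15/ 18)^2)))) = 21803180/16929 = 1287.92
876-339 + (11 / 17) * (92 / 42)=192215/357 = 538.42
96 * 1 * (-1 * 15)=-1440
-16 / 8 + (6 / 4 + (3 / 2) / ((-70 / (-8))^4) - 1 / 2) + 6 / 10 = -599866/1500625 = -0.40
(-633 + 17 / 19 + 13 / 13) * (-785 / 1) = 9412935/19 = 495417.63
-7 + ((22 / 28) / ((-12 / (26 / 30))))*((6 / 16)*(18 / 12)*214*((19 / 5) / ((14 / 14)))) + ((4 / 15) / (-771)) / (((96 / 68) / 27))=-94882623/2878400 = -32.96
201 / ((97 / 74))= 14874/97 = 153.34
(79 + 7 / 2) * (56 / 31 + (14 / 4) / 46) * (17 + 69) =38093055/2852 = 13356.61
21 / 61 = 0.34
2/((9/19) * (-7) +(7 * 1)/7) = -19/22 = -0.86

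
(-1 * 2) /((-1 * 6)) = 1/3 = 0.33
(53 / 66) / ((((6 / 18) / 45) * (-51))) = -795/374 = -2.13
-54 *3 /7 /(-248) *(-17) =-1377/868 = -1.59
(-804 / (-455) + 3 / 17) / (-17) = -15033/131495 = -0.11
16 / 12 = 4/3 = 1.33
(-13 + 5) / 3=-8/3 = -2.67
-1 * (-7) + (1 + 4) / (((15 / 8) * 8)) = 22/3 = 7.33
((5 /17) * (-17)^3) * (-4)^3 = 92480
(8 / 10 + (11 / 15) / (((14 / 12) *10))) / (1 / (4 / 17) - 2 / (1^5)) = 604/1575 = 0.38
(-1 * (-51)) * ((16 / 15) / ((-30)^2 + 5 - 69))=68/1045 = 0.07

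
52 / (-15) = -52/15 = -3.47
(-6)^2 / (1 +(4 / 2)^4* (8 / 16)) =4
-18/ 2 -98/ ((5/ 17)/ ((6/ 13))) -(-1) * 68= -6161/65 = -94.78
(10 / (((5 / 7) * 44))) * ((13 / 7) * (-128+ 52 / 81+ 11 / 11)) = -133055/1782 = -74.67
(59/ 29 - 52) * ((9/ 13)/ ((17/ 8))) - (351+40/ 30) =-7087297/19227 = -368.61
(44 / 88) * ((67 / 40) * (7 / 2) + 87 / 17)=14933/2720 = 5.49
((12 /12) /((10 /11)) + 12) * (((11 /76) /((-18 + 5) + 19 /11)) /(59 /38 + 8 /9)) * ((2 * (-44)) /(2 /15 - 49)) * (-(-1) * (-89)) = 418989483/37947410 = 11.04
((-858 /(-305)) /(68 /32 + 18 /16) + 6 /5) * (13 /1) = 1638/61 = 26.85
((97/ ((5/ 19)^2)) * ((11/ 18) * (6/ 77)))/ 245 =35017/128625 = 0.27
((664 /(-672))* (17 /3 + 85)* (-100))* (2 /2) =564400/63 = 8958.73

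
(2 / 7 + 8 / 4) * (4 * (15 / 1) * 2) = 1920/7 = 274.29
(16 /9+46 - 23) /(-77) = -223/693 = -0.32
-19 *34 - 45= -691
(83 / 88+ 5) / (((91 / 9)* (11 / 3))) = 14121/88088 = 0.16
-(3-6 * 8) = 45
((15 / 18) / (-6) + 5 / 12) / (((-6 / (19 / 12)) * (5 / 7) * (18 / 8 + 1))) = -133/4212 = -0.03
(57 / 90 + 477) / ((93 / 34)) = 243593/1395 = 174.62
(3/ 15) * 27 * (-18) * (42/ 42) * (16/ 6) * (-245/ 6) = 10584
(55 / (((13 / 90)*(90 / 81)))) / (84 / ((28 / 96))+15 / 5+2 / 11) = 49005/41639 = 1.18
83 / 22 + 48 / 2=611/22 = 27.77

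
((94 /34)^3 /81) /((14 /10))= 519115/2785671 = 0.19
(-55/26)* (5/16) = -275/416 = -0.66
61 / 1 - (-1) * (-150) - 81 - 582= -752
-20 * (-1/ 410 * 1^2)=2/41 = 0.05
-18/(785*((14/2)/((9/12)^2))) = -81/43960 = 0.00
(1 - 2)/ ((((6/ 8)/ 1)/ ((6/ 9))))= -8/9 = -0.89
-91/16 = -5.69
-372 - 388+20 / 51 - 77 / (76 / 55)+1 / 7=-22117699/27132 = -815.19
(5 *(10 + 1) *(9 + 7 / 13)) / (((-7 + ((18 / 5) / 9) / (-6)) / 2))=-148.48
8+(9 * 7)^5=992436551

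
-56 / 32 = -7/4 = -1.75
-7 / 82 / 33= -7/2706 = 0.00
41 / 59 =0.69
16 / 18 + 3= 35/9 = 3.89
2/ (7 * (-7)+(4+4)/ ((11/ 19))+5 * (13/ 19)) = -209/3319 = -0.06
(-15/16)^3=-3375/4096 = -0.82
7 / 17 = 0.41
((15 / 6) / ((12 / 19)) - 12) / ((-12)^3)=193/41472 = 0.00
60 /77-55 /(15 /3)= -787/77 = -10.22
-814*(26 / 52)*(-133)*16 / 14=61864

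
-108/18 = -6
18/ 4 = 9/2 = 4.50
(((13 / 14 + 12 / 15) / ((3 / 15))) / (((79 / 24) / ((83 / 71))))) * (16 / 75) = 642752/981575 = 0.65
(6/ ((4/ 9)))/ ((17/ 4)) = 54/17 = 3.18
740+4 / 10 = 3702/5 = 740.40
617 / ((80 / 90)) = 5553/8 = 694.12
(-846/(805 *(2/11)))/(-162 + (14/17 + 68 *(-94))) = 79101/89680220 = 0.00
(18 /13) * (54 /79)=972/1027 = 0.95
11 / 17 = 0.65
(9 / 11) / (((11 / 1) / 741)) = 6669/121 = 55.12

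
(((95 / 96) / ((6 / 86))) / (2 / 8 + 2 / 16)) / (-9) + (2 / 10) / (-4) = -5167/1215 = -4.25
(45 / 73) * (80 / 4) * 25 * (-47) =-1057500/73 = -14486.30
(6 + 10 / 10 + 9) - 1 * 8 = 8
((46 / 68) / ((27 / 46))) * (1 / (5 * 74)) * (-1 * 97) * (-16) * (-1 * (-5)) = 410504/16983 = 24.17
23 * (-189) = -4347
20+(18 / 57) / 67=25466/1273 = 20.00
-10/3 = -3.33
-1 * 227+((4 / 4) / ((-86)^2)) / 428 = -718565775/3165488 = -227.00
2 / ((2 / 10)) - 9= 1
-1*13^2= -169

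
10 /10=1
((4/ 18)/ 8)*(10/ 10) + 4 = 145/36 = 4.03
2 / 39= 0.05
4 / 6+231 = 695/3 = 231.67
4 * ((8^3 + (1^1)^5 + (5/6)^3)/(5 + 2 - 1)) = 110933/324 = 342.39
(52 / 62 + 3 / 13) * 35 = 15085/403 = 37.43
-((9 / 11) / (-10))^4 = -6561/146410000 = 0.00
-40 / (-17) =40/17 = 2.35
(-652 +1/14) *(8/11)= -36508/77 = -474.13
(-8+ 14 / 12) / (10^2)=-41/600 = -0.07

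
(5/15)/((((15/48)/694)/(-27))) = -99936/5 = -19987.20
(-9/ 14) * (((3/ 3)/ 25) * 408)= -10.49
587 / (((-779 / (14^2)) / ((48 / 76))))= -1380624/14801 = -93.28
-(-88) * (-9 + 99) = 7920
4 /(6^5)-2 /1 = -3887/1944 = -2.00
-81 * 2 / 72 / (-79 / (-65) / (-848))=124020/79 = 1569.87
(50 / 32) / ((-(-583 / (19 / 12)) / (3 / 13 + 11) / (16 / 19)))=0.04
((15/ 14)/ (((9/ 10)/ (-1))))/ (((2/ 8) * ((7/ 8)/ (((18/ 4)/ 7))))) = -1200/343 = -3.50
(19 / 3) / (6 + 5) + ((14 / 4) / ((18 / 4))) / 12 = 761/1188 = 0.64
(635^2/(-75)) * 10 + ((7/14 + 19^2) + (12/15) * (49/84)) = -1602041/30 = -53401.37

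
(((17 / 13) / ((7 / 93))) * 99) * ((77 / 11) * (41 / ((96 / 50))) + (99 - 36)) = 76016061/208 = 365461.83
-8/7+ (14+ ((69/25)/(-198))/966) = 890999/69300 = 12.86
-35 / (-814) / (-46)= -35/37444 = 0.00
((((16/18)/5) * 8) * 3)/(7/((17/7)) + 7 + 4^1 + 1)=1088/3795 = 0.29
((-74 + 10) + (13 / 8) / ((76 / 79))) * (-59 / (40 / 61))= 27269623/4864 = 5606.42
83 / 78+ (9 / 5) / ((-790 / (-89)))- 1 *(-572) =44155882/77025 = 573.27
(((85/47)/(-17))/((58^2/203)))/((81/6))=-35/73602 = 0.00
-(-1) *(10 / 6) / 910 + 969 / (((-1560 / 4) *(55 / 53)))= -179612/75075 = -2.39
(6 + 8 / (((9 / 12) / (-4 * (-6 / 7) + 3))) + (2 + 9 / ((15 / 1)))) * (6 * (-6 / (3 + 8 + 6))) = -97236/595 = -163.42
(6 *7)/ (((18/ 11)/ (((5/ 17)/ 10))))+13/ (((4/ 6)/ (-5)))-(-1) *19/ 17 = -4877/51 = -95.63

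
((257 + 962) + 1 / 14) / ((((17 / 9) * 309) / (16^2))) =6553728/12257 = 534.69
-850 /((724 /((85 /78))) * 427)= -36125/12056772 = 0.00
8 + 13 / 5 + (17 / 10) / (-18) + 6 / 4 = 2161/180 = 12.01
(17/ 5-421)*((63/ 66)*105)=-460404/11 = -41854.91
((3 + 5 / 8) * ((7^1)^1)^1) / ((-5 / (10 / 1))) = -203/4 = -50.75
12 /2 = 6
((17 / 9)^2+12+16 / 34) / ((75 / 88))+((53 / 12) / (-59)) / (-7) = 642490697/34122060 = 18.83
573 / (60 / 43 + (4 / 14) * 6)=57491/312 = 184.27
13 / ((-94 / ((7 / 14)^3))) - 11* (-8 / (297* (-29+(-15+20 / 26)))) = -0.02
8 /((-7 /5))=-40/7 = -5.71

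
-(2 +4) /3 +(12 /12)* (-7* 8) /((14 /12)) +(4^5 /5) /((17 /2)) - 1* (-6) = -1692/85 = -19.91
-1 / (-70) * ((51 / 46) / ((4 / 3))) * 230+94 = 5417/56 = 96.73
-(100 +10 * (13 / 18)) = -965/9 = -107.22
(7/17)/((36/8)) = 14/153 = 0.09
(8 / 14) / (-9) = -4/63 = -0.06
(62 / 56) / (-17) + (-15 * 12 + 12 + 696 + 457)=984.93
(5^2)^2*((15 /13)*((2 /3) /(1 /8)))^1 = 50000/13 = 3846.15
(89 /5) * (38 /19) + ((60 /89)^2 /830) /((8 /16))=117028454/3287215 = 35.60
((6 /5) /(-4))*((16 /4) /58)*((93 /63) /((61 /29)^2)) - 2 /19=-277551/2474465 = -0.11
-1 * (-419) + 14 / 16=3359/8 = 419.88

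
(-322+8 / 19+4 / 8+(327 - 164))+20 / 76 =-5997/38 = -157.82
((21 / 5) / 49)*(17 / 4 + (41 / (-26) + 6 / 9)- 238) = -36607/1820 = -20.11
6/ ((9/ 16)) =32/3 = 10.67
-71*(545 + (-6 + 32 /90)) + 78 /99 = -18955261/495 = -38293.46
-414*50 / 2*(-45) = 465750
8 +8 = 16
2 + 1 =3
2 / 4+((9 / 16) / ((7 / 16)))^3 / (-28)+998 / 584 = 2.13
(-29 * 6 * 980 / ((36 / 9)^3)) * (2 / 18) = -7105/24 = -296.04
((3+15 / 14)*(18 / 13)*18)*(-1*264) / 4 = -609444/91 = -6697.19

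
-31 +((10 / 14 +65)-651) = -4314/7 = -616.29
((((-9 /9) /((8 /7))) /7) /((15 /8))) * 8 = -8/15 = -0.53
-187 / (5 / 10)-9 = -383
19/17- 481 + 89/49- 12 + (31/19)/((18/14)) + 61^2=460404689/142443 = 3232.20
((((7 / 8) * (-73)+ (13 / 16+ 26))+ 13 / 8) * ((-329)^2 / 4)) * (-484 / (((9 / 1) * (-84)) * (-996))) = 616.40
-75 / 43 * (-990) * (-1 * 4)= -297000/43 = -6906.98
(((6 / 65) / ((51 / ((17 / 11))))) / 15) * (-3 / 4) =-1/7150 = 0.00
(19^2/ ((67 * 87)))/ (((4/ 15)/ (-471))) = -850155/7772 = -109.39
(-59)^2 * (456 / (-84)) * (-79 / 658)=5224981/2303 = 2268.77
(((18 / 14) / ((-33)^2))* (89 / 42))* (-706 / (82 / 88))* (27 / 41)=-1131012/906059 = -1.25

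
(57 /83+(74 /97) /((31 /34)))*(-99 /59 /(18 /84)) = -175664874/14725279 = -11.93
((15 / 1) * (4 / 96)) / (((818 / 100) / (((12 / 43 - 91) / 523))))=-487625/36792004 = -0.01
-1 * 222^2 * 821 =-40462164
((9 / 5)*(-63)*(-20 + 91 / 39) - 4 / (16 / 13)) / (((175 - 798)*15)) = -40003/186900 = -0.21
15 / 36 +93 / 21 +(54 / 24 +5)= 12.10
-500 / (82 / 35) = -8750/41 = -213.41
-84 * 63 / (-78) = 882/13 = 67.85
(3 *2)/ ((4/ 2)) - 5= -2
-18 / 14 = -9/7 = -1.29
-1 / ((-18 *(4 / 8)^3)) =4/9 = 0.44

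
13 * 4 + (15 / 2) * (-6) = 7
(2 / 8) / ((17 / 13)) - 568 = -38611/68 = -567.81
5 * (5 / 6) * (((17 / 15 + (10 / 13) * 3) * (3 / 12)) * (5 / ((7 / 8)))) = 16775/819 = 20.48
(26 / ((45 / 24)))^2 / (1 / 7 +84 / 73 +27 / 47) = 16235492/157725 = 102.94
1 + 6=7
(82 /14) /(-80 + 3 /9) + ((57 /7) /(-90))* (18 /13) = -21618/108745 = -0.20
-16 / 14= -8/7 = -1.14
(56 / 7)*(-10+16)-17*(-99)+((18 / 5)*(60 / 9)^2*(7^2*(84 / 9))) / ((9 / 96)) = 7040219/9 = 782246.56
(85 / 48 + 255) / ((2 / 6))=770.31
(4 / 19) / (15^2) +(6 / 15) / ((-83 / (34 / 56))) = -9887/4967550 = 0.00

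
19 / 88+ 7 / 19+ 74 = 124705/1672 = 74.58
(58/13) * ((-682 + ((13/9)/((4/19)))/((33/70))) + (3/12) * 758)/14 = -4116550/27027 = -152.31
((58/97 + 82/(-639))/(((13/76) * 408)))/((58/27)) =138263/44138783 = 0.00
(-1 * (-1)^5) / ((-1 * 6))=-0.17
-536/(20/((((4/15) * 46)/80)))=-1541/375 = -4.11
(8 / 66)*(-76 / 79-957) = -116.12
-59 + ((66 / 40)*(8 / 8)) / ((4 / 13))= -4291/80 = -53.64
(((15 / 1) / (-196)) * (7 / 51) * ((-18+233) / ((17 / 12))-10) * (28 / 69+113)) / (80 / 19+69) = -895766875/388331034 = -2.31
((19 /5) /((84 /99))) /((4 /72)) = 5643/70 = 80.61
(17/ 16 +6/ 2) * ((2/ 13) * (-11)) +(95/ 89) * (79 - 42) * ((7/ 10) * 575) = 11313405/712 = 15889.61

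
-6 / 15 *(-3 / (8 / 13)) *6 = 11.70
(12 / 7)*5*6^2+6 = 2202/7 = 314.57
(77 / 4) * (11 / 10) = 847/40 = 21.18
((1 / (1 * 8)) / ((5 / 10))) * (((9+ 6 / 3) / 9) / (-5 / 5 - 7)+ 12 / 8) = 97/288 = 0.34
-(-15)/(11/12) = 180/11 = 16.36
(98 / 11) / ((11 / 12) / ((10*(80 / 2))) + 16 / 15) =67200/8063 = 8.33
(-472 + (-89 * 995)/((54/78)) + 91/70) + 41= -11550823/90 = -128342.48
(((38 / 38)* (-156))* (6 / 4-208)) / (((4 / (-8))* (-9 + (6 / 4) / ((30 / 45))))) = 85904/9 = 9544.89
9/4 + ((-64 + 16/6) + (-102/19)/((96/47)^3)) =-167296639/2801664 = -59.71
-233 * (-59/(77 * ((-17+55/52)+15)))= -714844/3773 = -189.46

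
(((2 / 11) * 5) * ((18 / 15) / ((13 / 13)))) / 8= 3/22 = 0.14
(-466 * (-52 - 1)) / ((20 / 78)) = 96322.20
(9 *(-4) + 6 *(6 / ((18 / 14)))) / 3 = -8/3 = -2.67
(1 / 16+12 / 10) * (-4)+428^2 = 3663579/20 = 183178.95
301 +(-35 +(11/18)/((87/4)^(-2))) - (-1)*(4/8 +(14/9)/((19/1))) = 3040657/5472 = 555.68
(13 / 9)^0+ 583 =584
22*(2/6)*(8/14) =88/21 = 4.19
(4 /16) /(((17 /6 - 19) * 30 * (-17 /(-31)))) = -31/32980 = 0.00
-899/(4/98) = -44051/2 = -22025.50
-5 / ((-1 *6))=5/6 = 0.83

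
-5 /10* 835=-835/2 = -417.50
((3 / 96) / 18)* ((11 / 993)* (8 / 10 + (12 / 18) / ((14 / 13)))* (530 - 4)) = 431057/30028320 = 0.01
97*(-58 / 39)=-144.26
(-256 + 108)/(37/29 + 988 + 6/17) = -72964/487887 = -0.15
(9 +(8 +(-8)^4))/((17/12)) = 2903.29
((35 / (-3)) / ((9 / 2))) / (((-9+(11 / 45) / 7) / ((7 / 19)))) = 8575/80484 = 0.11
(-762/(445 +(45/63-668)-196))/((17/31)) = 27559/8296 = 3.32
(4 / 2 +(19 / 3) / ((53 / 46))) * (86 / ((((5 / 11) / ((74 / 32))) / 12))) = 10430596/265 = 39360.74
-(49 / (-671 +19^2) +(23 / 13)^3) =-3664117/681070 = -5.38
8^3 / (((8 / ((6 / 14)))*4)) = 48/7 = 6.86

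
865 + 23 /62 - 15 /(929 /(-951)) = 50728067/57598 = 880.73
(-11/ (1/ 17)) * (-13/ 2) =2431/2 = 1215.50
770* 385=296450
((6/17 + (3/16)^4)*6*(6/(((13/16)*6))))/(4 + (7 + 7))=131531/905216 = 0.15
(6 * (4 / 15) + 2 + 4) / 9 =38/45 = 0.84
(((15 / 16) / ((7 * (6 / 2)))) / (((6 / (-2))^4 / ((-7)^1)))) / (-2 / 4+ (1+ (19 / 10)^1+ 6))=-25/54432 = 0.00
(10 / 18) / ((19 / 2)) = 10/171 = 0.06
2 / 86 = 1/43 = 0.02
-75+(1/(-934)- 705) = -728521/934 = -780.00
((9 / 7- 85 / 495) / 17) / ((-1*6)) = -386/35343 = -0.01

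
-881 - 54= -935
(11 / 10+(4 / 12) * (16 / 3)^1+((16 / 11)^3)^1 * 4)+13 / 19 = 36123761/2276010 = 15.87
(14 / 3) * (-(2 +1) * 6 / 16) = -5.25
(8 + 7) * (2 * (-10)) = -300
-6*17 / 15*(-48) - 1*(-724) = 5252/5 = 1050.40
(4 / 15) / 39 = 4/585 = 0.01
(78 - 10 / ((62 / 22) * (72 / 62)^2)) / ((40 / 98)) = 2393111/12960 = 184.65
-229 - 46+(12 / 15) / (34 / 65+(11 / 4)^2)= -2311643/8409 = -274.90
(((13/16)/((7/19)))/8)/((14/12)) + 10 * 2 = 20.24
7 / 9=0.78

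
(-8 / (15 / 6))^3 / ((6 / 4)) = -8192/375 = -21.85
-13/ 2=-6.50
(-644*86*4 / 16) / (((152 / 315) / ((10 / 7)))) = -1557675/38 = -40991.45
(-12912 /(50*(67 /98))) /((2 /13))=-4112472/1675 = -2455.21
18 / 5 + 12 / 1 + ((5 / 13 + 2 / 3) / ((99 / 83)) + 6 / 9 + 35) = 1006718/19305 = 52.15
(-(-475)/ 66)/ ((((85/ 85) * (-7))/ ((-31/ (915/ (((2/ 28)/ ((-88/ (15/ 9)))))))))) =-14725/312482016 = 0.00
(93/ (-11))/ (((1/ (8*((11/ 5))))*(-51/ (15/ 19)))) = 744/323 = 2.30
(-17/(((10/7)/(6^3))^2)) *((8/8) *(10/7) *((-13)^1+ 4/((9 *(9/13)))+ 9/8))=31183236/5 = 6236647.20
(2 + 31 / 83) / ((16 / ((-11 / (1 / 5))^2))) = 595925/1328 = 448.74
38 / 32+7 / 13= 359/208 = 1.73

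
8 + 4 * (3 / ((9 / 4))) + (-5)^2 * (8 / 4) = 190/3 = 63.33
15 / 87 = 5/29 = 0.17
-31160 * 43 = -1339880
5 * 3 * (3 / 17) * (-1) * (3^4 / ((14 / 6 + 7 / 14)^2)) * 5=-656100/4913 = -133.54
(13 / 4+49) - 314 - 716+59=-3675/4 = -918.75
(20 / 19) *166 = 3320/19 = 174.74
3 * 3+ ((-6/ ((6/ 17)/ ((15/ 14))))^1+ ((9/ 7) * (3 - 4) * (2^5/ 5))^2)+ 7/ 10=72514/1225 = 59.20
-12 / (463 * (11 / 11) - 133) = -2/55 = -0.04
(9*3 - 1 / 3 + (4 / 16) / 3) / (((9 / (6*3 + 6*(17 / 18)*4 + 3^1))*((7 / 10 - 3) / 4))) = -140170/621 = -225.72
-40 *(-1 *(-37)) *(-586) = 867280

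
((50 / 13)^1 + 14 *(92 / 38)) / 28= 4661/3458 = 1.35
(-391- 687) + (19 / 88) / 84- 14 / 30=-39860033/36960 = -1078.46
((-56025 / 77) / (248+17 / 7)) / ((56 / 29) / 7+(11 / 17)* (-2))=27620325/9680066 = 2.85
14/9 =1.56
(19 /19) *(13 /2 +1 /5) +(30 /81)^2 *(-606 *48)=-3226573/810 = -3983.42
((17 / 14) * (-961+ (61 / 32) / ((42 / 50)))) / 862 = -10952539/8109696 = -1.35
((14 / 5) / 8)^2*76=931/100 = 9.31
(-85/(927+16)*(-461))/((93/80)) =3134800/87699 = 35.74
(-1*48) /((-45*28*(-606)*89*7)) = -2/19820745 = 0.00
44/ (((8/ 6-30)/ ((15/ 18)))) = -55/43 = -1.28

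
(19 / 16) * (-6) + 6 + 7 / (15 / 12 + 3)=71/136 = 0.52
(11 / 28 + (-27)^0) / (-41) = -39/1148 = -0.03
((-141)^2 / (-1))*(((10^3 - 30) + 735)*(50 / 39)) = -564951750/13 = -43457826.92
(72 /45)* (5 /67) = 8/67 = 0.12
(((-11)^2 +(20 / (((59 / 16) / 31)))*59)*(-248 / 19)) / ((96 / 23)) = -31400.14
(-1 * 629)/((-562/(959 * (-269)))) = -162263759/562 = -288725.55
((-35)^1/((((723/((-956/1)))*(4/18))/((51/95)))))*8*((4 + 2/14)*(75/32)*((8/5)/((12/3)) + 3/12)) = 206786385/36632 = 5644.97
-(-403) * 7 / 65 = 217/5 = 43.40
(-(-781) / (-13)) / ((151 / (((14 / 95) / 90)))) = -5467/8391825 = 0.00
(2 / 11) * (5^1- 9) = -8/11 = -0.73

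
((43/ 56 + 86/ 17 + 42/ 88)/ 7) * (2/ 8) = 66015/293216 = 0.23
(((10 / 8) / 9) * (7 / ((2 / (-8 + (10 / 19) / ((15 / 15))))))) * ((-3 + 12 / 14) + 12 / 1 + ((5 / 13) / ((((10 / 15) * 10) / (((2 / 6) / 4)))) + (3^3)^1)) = -19053205/142272 = -133.92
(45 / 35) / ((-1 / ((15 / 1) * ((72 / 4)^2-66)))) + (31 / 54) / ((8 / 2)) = -4975.57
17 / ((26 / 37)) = 629/26 = 24.19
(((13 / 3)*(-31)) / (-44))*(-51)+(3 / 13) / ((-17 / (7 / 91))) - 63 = -27647011/126412 = -218.71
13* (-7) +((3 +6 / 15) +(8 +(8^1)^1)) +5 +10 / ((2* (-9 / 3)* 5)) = -1004/15 = -66.93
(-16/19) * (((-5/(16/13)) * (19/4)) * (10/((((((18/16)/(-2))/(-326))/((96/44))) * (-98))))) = -3390400/1617 = -2096.72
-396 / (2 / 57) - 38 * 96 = -14934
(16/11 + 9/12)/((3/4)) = 97/33 = 2.94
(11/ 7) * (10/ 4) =55/14 = 3.93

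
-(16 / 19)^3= -4096/6859 = -0.60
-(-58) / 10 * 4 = 23.20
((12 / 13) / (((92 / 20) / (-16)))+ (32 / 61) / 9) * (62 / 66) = -16041632/5416983 = -2.96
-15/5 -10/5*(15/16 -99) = 193.12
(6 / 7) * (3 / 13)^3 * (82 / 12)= 1107/15379 = 0.07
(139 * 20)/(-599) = -2780/599 = -4.64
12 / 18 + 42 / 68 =131/102 = 1.28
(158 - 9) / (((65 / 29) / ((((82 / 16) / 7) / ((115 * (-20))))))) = -177161/8372000 = -0.02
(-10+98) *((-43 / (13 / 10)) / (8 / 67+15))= -2535280/13169 = -192.52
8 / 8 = 1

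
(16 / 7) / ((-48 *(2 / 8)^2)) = -16/21 = -0.76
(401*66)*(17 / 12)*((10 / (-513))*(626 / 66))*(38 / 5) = -52684.47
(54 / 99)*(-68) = -408/11 = -37.09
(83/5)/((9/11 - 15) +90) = 913/4170 = 0.22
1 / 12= 0.08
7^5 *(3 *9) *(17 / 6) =2571471/2 = 1285735.50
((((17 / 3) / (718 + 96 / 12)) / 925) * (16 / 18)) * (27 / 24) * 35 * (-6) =-119/67155 = 0.00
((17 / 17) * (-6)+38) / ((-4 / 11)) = -88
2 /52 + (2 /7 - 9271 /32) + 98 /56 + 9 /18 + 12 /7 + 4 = -117075/416 = -281.43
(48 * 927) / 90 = 2472/5 = 494.40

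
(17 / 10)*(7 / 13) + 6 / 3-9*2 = -1961/130 = -15.08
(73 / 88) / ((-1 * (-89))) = 0.01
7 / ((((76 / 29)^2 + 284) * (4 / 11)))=64757/978480 = 0.07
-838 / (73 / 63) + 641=-6001/73 = -82.21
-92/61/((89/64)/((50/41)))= -294400/222589 = -1.32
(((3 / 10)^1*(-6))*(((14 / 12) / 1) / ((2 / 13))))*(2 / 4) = -273/40 = -6.82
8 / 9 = 0.89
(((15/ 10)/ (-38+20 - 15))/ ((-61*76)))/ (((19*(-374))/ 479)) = -479/724755152 = 0.00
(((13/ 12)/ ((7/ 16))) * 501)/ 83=8684/581 = 14.95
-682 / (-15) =682/15 = 45.47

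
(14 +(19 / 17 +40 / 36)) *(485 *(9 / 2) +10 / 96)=260131495/7344 = 35420.96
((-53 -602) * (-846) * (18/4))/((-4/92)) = -57352455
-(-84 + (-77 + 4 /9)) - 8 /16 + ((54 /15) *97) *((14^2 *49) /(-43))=-301215097/3870 = -77833.36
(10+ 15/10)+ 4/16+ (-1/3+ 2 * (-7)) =-31/12 = -2.58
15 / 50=3/10 = 0.30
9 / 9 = 1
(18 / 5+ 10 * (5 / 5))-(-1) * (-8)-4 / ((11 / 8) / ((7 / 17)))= 4116/935 = 4.40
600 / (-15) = -40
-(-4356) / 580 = 7.51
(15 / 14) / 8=15/112 = 0.13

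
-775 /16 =-48.44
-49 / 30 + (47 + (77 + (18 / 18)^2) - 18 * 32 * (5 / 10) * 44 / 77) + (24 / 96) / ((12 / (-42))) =-35347/840 = -42.08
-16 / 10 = -8/5 = -1.60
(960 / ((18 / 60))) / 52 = 800/13 = 61.54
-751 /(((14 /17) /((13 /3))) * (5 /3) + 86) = -165971/19076 = -8.70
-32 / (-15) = 32/15 = 2.13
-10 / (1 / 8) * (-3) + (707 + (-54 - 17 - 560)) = 316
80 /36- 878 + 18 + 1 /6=-857.61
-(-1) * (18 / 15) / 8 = 3/20 = 0.15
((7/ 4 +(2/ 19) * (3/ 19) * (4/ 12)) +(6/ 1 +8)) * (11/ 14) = 250261/20216 = 12.38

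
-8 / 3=-2.67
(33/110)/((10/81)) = 243/100 = 2.43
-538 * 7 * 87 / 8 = -163821/4 = -40955.25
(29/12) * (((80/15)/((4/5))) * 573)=9231.67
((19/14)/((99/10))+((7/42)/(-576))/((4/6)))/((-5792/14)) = -8081/24465408 = 0.00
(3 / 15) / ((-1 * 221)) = -1/1105 = 0.00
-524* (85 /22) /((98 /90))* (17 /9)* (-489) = 925652550/539 = 1717351.67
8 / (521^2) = 8/271441 = 0.00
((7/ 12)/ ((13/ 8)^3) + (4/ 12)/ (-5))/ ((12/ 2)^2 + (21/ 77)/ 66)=184162/95712305 = 0.00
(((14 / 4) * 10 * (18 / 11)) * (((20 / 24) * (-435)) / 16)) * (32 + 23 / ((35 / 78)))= -9506925/88 = -108033.24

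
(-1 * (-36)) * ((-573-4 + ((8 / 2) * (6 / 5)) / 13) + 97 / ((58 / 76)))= -30504924/1885 = -16182.98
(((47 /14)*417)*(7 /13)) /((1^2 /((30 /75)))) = 19599/65 = 301.52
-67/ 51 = -1.31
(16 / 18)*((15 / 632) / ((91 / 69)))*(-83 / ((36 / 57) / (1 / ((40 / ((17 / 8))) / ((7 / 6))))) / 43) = -616607/203493888 = 0.00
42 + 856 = 898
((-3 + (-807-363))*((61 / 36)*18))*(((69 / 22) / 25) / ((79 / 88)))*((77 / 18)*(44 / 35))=-26887.02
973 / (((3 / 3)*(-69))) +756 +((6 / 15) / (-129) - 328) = 2046713/4945 = 413.90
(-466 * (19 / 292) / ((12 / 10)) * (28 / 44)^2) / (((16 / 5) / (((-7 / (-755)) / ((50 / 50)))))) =-7592305/256086336 = -0.03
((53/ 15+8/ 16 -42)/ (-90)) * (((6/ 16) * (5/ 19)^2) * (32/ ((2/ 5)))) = 5695/6498 = 0.88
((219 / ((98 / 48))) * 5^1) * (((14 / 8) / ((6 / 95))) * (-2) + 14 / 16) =-29252.14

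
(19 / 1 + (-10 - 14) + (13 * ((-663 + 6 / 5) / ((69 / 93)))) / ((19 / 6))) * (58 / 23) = -464701046/50255 = -9246.86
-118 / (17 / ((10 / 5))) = -236/17 = -13.88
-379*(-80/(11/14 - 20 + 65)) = 424480/641 = 662.22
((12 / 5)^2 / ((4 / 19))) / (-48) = -57/100 = -0.57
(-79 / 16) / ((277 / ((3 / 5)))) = -0.01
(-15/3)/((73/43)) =-215/73 = -2.95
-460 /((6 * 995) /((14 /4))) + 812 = 484603/597 = 811.73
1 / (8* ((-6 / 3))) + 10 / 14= 73/112 = 0.65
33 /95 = 0.35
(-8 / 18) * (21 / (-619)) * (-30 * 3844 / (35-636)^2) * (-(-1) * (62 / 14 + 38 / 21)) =-20142560/670750257 = -0.03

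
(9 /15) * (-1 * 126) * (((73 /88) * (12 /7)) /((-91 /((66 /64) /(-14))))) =-17739/203840 = -0.09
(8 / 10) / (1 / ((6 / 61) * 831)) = 19944/305 = 65.39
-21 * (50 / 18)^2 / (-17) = 4375/459 = 9.53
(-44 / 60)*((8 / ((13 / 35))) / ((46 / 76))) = -23408/897 = -26.10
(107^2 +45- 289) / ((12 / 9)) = 33615/4 = 8403.75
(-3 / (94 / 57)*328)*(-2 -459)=275069.87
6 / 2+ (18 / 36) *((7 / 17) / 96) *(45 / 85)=55509/18496 = 3.00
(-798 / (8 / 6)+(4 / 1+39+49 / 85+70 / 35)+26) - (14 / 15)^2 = -4037629/7650 = -527.79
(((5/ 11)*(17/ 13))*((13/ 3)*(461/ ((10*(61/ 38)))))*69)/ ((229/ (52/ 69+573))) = 8785277/687 = 12787.89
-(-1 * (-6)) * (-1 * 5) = 30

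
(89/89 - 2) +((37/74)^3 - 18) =-151/8 = -18.88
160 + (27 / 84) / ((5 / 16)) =5636/35 = 161.03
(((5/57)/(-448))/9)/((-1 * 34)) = 5/7814016 = 0.00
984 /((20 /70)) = 3444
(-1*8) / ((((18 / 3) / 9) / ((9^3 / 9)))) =-972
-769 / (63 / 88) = -67672/63 = -1074.16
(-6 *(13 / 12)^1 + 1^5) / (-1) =5.50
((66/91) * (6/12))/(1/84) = 396/13 = 30.46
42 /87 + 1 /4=85/116 = 0.73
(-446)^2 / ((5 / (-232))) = -46148512/5 = -9229702.40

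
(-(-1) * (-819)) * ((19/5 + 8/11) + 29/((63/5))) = -307606/55 = -5592.84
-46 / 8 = -23/4 = -5.75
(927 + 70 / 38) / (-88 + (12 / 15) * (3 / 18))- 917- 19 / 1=-11852016/12521 = -946.57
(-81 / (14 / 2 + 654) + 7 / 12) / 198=3655/1570536 = 0.00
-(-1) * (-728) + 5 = -723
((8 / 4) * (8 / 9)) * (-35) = -560/9 = -62.22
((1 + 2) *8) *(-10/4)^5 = -9375/4 = -2343.75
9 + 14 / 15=9.93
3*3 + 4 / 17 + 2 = 191/17 = 11.24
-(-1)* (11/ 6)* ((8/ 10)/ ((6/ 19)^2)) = 14.71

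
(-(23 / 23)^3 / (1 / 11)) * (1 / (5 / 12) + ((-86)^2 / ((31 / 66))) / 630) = -980848/3255 = -301.34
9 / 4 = 2.25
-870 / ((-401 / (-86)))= -74820/401 = -186.58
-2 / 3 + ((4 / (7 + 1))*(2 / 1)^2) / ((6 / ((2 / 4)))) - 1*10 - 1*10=-41/2 = -20.50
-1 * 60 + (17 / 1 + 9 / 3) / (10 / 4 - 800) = -19148/319 = -60.03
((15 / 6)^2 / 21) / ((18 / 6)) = 0.10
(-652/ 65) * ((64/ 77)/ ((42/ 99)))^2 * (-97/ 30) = 97142784/780325 = 124.49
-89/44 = -2.02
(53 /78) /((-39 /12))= -106/507 = -0.21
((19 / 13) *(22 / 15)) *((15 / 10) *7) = 1463/65 = 22.51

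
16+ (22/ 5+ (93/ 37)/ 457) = 20.41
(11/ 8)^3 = 1331/512 = 2.60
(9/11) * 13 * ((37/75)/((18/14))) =3367/825 = 4.08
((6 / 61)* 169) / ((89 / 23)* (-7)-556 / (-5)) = 116610/590053 = 0.20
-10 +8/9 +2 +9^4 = 58985/9 = 6553.89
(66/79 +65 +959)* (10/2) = 404810/79 = 5124.18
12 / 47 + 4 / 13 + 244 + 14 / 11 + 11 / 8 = 13292027/53768 = 247.21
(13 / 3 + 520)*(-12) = -6292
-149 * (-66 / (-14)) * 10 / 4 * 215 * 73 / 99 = -11692775/42 = -278399.40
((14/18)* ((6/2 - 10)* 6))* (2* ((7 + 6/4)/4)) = -833/6 = -138.83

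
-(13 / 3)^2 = -169/9 = -18.78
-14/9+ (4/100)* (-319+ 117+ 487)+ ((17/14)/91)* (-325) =24289/4410 = 5.51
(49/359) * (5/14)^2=25/1436 = 0.02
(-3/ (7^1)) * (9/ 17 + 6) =-2.80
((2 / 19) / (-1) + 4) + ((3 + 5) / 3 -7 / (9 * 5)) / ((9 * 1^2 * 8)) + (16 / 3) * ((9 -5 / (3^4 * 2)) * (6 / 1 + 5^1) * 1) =530.12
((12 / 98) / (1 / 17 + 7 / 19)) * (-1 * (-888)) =254.50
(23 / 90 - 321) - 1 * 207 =-47497/90 = -527.74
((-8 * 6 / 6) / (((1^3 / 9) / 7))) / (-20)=126/5 = 25.20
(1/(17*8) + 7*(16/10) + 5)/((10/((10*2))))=11021/340 = 32.41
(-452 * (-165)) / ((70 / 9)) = 67122/7 = 9588.86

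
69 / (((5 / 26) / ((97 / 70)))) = 87009/175 = 497.19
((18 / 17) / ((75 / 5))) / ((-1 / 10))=-0.71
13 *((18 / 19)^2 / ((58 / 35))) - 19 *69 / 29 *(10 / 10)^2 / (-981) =24260927/3423363 = 7.09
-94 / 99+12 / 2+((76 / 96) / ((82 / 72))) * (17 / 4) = 8.00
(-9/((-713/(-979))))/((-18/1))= 979/1426 = 0.69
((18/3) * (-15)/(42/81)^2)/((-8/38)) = 623295/392 = 1590.04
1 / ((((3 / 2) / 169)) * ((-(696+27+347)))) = -169/1605 = -0.11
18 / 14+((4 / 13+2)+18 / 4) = 1473/182 = 8.09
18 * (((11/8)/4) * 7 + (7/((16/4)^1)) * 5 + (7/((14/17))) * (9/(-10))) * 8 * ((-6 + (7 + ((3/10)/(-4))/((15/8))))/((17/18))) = 64152/125 = 513.22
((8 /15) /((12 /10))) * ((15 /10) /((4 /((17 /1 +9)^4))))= 228488/3 = 76162.67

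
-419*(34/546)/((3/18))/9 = -14246/819 = -17.39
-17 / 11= -1.55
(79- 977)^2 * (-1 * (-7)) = 5644828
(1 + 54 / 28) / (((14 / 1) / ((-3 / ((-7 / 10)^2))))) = -3075/2401 = -1.28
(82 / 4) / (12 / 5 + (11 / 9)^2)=16605/3154 = 5.26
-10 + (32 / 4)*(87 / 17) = 526/17 = 30.94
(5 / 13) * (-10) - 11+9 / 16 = -2971/208 = -14.28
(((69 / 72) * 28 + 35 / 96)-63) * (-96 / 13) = 3437/13 = 264.38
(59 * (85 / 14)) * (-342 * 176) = -150931440/7 = -21561634.29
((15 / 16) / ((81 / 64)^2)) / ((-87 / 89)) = -113920/190269 = -0.60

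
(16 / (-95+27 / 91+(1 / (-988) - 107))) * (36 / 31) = -3983616/43244597 = -0.09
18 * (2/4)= 9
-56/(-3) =56/3 = 18.67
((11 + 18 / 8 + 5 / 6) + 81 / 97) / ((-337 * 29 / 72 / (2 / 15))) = -13892/947981 = -0.01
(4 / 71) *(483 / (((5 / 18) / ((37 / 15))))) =428904/1775 = 241.64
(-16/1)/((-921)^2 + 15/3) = -8/424123 = 0.00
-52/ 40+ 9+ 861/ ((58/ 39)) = 85064/145 = 586.65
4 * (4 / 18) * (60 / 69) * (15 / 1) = 800/69 = 11.59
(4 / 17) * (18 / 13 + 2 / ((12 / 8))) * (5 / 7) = 2120/4641 = 0.46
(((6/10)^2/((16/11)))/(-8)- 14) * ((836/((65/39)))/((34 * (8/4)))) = -28151673/272000 = -103.50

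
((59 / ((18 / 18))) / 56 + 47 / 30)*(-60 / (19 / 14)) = -2201/19 = -115.84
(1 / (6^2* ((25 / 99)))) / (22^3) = 1/96800 = 0.00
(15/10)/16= 3/32 = 0.09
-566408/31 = -18271.23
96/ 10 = 48/5 = 9.60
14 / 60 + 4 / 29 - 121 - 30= -131047/870 = -150.63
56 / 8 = 7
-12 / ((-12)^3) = 1/144 = 0.01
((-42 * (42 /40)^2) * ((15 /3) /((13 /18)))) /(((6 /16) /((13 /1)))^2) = -385257.60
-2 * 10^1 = -20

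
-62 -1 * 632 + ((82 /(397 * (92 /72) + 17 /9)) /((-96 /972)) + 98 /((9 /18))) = -3052743/6110 = -499.63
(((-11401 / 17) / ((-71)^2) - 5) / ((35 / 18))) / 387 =-0.01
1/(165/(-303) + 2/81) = -8181/4253 = -1.92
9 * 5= 45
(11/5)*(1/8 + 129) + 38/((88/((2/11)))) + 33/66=284.65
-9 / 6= -3/2 = -1.50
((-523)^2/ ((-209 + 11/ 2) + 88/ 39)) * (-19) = 405369978/15697 = 25824.68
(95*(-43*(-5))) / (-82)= -20425/82 = -249.09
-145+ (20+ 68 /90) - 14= -138.24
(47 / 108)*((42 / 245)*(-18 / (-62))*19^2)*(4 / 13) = 33934/14105 = 2.41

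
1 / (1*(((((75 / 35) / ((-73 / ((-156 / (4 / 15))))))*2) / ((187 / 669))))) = 95557/11740950 = 0.01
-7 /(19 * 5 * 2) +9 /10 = 82/95 = 0.86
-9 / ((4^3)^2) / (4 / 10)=-45/8192 = -0.01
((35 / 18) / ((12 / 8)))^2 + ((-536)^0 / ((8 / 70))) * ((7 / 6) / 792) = 869015/513216 = 1.69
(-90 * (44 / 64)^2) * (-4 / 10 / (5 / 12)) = 3267/80 = 40.84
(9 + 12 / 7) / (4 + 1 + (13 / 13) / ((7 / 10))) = 5/3 = 1.67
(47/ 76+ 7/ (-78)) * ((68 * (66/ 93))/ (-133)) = -586058/3055143 = -0.19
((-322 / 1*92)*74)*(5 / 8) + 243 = -1369867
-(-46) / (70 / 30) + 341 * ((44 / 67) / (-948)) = 2165045/111153 = 19.48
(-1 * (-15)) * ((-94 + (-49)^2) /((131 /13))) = 449865/131 = 3434.08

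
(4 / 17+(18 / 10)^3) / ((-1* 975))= -12893/2071875 = -0.01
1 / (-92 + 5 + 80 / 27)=-27/2269 = -0.01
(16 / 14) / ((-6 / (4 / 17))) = -16/357 = -0.04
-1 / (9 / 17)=-17/9 = -1.89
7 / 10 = 0.70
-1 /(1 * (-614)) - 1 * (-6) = 3685/614 = 6.00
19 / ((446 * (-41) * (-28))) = 19/512008 = 0.00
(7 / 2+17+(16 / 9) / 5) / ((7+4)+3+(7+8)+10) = 1877/3510 = 0.53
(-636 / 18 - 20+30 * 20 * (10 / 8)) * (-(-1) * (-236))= -163941.33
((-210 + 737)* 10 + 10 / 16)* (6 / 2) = 126495/8 = 15811.88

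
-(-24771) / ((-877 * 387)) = -8257/113133 = -0.07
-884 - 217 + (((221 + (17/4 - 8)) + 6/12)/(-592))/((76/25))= -1101.12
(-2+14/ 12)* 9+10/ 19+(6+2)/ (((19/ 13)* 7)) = -1647/266 = -6.19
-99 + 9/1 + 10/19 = -1700/19 = -89.47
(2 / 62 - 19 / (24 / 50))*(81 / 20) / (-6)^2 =-44139/9920 = -4.45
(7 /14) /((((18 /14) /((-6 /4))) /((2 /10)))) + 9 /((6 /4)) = 353/60 = 5.88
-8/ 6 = -4/3 = -1.33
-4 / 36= -1/9 = -0.11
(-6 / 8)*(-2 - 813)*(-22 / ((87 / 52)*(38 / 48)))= -5594160/551 = -10152.74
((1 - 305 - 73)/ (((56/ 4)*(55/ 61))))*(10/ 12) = -22997/924 = -24.89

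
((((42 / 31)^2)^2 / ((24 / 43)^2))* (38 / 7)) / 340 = 108449397/627994280 = 0.17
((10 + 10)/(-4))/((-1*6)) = 5/6 = 0.83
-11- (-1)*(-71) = -82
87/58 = 3/2 = 1.50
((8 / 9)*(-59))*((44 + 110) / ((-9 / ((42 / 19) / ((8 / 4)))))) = 508816/513 = 991.84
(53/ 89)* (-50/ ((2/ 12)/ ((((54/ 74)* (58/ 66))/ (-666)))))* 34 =7838700/1340251 = 5.85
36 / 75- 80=-1988/25 = -79.52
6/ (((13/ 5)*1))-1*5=-35/13 = -2.69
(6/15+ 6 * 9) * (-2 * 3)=-1632/5 = -326.40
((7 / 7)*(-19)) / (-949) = 19/949 = 0.02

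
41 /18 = 2.28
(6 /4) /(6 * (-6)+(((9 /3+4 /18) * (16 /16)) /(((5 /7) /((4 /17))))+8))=-2295/41216 = -0.06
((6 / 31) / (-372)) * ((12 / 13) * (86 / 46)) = -258/287339 = 0.00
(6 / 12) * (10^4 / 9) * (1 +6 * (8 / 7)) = 275000/63 = 4365.08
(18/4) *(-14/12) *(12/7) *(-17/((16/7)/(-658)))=-352359/8 = -44044.88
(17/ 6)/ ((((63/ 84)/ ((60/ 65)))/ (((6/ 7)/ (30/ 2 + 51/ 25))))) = 3400/19383 = 0.18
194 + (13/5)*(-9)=853/5 = 170.60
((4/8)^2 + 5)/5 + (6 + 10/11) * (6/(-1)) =-8889/220 = -40.40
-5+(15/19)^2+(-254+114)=-52120/361 = -144.38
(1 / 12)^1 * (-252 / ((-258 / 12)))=42/43 = 0.98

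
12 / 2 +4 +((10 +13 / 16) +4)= 397/16 = 24.81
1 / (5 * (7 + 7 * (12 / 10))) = 1/77 = 0.01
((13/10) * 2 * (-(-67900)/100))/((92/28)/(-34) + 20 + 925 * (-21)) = -2100826/23092065 = -0.09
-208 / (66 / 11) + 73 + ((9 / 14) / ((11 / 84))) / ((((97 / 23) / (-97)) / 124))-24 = -461551/33 = -13986.39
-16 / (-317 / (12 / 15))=64/1585 = 0.04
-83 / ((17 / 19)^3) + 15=-100.88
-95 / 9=-10.56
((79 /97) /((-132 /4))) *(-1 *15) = 395/1067 = 0.37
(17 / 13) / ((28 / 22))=187/182 = 1.03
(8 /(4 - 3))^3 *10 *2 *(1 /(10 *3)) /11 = 1024/33 = 31.03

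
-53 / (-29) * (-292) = -15476/29 = -533.66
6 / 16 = 3/8 = 0.38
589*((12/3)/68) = 589/17 = 34.65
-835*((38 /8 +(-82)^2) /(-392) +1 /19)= 60813885/4256 = 14288.98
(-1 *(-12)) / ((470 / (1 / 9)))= 2/705 = 0.00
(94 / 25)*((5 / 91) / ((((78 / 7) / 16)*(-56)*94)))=-1/17745 = 0.00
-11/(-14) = 11/14 = 0.79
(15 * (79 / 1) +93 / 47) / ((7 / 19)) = 1059972/329 = 3221.80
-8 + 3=-5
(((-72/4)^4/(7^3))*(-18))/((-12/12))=1889568/343 = 5508.94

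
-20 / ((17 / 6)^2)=-720/289 = -2.49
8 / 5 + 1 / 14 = 117/70 = 1.67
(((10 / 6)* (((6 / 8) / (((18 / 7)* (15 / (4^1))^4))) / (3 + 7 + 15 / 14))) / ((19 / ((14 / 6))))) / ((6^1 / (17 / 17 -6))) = -10976/483053625 = 0.00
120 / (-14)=-60/7 = -8.57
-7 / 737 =-0.01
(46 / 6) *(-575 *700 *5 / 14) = -3306250/3 = -1102083.33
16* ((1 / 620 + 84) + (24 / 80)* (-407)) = -94484/155 = -609.57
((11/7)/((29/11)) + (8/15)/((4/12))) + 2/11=26549/11165 = 2.38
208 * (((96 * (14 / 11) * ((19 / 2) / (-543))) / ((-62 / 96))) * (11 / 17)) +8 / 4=42682678/95387 = 447.47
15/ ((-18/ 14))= -35/3 = -11.67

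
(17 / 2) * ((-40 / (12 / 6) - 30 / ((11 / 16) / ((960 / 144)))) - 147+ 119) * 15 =-475320/11 = -43210.91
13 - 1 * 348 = -335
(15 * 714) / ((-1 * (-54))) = 595/3 = 198.33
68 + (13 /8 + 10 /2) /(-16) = 8651/128 = 67.59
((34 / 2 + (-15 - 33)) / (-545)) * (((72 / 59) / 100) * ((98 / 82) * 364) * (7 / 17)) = 69667416/560300875 = 0.12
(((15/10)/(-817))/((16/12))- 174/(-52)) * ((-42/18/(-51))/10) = 663131/43333680 = 0.02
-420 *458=-192360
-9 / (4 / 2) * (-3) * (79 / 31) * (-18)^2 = 345546/31 = 11146.65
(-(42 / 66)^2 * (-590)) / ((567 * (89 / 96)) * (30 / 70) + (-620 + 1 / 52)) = -2405312/3973519 = -0.61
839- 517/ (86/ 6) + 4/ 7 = 241854/301 = 803.50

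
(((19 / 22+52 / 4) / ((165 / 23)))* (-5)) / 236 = -7015/171336 = -0.04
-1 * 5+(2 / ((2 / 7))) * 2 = 9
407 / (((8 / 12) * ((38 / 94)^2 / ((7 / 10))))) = 18880323/7220 = 2615.00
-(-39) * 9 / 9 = 39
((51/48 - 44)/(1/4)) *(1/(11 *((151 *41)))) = -687/272404 = 0.00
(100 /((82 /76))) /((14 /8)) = 15200/287 = 52.96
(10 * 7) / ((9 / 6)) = 140/3 = 46.67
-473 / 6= -78.83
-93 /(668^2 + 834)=-93/447058 = 0.00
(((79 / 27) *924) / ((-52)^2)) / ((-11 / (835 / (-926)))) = 461755/5633784 = 0.08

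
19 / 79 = 0.24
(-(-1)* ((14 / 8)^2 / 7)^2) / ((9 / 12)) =49/192 = 0.26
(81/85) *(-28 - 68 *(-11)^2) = -668736/85 = -7867.48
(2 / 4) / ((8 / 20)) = 5/4 = 1.25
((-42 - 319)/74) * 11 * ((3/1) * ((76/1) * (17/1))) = -7695798/37 = -207994.54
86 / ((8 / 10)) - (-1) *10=235/2 = 117.50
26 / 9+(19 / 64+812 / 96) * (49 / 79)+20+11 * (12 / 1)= 7295171/45504 = 160.32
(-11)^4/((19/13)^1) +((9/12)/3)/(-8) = 6090637/608 = 10017.50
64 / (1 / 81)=5184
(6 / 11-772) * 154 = -118804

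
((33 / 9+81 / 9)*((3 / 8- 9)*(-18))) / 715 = 3933/1430 = 2.75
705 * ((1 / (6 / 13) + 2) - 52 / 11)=-8695/22 = -395.23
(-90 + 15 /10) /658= -177/1316 = -0.13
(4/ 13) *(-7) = -28/13 = -2.15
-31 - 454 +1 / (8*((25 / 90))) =-9691/20 = -484.55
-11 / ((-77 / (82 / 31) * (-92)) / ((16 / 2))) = -0.03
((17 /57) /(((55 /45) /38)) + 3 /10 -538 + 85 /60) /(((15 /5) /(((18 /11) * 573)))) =-199304871/1210 = -164714.77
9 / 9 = 1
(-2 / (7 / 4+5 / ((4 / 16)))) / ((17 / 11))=-88/1479 = -0.06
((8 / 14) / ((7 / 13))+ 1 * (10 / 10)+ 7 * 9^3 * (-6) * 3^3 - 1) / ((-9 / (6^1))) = 81015124/147 = 551123.29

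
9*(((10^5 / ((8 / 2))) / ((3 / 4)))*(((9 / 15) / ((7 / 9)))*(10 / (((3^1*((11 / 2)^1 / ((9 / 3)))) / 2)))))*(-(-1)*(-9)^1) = -583200000/77 = -7574025.97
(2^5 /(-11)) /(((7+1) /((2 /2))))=-4/11 = -0.36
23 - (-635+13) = 645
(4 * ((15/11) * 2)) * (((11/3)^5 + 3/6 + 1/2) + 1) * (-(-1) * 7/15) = 9046072/2673 = 3384.24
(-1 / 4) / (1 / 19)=-19/4 = -4.75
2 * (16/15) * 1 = 32/15 = 2.13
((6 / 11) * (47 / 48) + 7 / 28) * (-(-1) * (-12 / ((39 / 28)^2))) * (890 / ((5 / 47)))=-75427856/1859 = -40574.42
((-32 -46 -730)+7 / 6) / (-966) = 4841/5796 = 0.84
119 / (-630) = -17/90 = -0.19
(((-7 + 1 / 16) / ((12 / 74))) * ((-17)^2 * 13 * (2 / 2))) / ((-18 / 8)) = 5143333/72 = 71435.18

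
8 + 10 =18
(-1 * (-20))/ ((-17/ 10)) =-11.76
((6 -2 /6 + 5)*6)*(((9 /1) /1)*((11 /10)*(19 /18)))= 3344/5 = 668.80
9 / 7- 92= -635/7 = -90.71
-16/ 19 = -0.84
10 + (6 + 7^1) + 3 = 26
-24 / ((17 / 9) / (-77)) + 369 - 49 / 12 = 274027/204 = 1343.27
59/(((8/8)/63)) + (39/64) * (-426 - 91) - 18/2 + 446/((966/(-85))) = 103669847/30912 = 3353.71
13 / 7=1.86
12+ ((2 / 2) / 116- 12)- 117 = -116.99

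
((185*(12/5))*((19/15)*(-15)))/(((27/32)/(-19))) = 1709696/9 = 189966.22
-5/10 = -1/2 = -0.50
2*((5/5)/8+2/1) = 17/4 = 4.25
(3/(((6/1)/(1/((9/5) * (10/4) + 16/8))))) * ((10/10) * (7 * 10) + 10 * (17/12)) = 505/78 = 6.47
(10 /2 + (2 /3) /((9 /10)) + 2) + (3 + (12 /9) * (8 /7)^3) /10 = 152617/18522 = 8.24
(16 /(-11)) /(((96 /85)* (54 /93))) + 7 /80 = -2.13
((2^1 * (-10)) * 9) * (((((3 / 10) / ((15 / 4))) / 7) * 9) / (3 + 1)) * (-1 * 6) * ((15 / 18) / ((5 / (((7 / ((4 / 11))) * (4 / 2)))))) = 891/5 = 178.20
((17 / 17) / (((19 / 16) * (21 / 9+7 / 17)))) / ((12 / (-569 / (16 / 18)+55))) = -79577/5320 = -14.96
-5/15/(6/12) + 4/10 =-4/15 = -0.27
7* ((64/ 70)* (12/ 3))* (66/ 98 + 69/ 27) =182272/2205 = 82.66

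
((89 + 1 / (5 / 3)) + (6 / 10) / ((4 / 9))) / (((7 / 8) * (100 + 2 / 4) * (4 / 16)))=29104/7035 = 4.14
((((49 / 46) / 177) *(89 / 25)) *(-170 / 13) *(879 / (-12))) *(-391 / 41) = -369276397/1886820 = -195.71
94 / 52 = 47/26 = 1.81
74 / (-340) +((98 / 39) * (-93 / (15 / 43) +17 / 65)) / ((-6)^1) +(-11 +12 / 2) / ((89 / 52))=498936527/4602546 = 108.40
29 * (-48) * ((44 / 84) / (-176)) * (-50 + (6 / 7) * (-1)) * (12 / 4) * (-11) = 340692/49 = 6952.90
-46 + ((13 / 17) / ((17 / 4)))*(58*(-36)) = -121870/289 = -421.70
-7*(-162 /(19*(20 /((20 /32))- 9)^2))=1134/10051 = 0.11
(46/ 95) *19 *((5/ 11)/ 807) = 46/8877 = 0.01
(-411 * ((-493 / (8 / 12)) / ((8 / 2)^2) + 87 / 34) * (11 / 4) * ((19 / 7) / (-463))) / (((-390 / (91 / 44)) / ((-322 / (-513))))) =0.96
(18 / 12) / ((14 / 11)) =1.18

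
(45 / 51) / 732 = 5/4148 = 0.00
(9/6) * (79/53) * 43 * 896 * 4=344571.17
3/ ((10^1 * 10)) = 3/100 = 0.03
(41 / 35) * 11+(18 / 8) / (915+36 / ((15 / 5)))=12.89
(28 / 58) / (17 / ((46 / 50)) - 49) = -161/10179 = -0.02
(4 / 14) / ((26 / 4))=4/91 = 0.04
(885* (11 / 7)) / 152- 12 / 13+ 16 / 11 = 1472969/152152 = 9.68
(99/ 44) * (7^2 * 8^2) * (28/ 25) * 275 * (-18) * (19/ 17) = -743250816/17 = -43720636.24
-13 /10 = -1.30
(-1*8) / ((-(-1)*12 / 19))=-38/3 = -12.67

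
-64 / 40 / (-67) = 8/335 = 0.02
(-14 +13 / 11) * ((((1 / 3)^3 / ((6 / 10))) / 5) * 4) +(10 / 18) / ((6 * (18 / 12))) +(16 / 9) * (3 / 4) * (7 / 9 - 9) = -10277/891 = -11.53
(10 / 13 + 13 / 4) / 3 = 209/156 = 1.34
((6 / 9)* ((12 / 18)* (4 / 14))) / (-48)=-1/378 = 0.00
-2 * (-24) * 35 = 1680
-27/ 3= -9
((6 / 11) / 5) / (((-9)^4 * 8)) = 1/481140 = 0.00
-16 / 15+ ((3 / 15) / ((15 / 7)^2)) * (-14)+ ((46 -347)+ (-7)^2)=-285386/1125 = -253.68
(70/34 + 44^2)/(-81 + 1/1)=-32947/1360 = -24.23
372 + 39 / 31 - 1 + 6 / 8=46253/124 = 373.01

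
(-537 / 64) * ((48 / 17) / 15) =-537/340 = -1.58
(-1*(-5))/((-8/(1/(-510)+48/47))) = -24433/38352 = -0.64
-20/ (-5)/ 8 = 1/2 = 0.50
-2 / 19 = -0.11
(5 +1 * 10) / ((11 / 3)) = 4.09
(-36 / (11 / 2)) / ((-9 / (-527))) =-4216/11 = -383.27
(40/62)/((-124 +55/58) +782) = 1160/1184789 = 0.00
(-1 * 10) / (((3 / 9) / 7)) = -210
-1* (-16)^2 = -256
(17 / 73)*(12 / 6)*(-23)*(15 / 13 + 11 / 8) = -102833/3796 = -27.09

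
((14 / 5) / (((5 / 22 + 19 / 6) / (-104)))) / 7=-429/35 = -12.26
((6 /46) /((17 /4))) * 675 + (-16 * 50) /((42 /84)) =-617500/391 = -1579.28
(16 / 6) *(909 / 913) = 2424/913 = 2.65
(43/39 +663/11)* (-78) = -4787.27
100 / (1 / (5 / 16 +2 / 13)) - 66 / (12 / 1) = 2139/52 = 41.13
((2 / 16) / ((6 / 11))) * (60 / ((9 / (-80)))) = -122.22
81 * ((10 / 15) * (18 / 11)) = 972/11 = 88.36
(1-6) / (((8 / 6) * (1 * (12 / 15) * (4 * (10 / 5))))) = -0.59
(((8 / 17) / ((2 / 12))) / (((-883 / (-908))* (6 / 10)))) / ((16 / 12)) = 54480/15011 = 3.63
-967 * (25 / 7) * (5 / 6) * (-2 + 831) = -100205375/42 = -2385842.26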